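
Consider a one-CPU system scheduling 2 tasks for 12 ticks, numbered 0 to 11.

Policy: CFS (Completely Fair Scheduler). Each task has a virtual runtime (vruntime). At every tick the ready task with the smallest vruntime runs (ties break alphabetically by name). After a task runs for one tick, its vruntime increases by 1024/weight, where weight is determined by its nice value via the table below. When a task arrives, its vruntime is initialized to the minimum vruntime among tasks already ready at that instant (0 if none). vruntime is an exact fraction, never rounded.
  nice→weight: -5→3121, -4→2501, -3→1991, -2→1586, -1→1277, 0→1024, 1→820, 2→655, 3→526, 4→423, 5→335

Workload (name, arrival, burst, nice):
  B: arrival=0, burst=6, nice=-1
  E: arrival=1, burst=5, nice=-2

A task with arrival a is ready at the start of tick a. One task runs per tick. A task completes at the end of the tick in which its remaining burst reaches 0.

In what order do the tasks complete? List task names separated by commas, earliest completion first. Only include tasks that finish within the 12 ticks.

t=0: vr[B=0] → run B
t=1: vr[B=1024/1277 E=1024/1277] → run B
t=2: vr[B=2048/1277 E=1024/1277] → run E
t=3: vr[B=2048/1277 E=1465856/1012661] → run E
t=4: vr[B=2048/1277 E=2119680/1012661] → run B
t=5: vr[B=3072/1277 E=2119680/1012661] → run E
t=6: vr[B=3072/1277 E=2773504/1012661] → run B
t=7: vr[B=4096/1277 E=2773504/1012661] → run E
t=8: vr[B=4096/1277 E=3427328/1012661] → run B
t=9: vr[B=5120/1277 E=3427328/1012661] → run E
t=10: vr[B=5120/1277] → run B
t=11: (idle)

completion order = E, B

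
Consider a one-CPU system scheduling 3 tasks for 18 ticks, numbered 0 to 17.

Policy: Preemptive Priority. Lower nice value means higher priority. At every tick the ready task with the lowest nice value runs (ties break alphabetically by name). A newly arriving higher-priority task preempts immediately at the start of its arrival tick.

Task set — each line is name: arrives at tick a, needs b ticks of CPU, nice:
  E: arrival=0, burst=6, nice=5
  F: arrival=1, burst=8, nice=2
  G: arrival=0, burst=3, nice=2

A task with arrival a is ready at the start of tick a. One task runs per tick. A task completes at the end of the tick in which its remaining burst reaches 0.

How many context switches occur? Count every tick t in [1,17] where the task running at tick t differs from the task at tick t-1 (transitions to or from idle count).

context switches = 4

t=0: ready={E,G} → run G
t=1: ready={E,F,G} → run F
t=2: ready={E,F,G} → run F
t=3: ready={E,F,G} → run F
t=4: ready={E,F,G} → run F
t=5: ready={E,F,G} → run F
t=6: ready={E,F,G} → run F
t=7: ready={E,F,G} → run F
t=8: ready={E,F,G} → run F
t=9: ready={E,G} → run G
t=10: ready={E,G} → run G
t=11: ready={E} → run E
t=12: ready={E} → run E
t=13: ready={E} → run E
t=14: ready={E} → run E
t=15: ready={E} → run E
t=16: ready={E} → run E
t=17: (idle)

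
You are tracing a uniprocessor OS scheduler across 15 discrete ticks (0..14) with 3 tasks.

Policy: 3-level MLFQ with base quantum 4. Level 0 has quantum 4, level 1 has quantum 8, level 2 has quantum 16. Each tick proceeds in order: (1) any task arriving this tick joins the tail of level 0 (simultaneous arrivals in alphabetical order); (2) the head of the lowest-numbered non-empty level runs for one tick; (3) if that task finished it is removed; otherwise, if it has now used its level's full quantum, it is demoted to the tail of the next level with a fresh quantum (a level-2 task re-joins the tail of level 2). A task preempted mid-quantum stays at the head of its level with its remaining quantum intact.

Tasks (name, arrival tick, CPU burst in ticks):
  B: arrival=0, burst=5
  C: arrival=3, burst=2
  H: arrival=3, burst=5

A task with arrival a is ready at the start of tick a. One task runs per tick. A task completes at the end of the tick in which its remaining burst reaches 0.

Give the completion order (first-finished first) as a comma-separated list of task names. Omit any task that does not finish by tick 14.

t=0: L0/L1/L2 = B/-/- → run B
t=1: L0/L1/L2 = B/-/- → run B
t=2: L0/L1/L2 = B/-/- → run B
t=3: L0/L1/L2 = BCH/-/- → run B
t=4: L0/L1/L2 = CH/B/- → run C
t=5: L0/L1/L2 = CH/B/- → run C
t=6: L0/L1/L2 = H/B/- → run H
t=7: L0/L1/L2 = H/B/- → run H
t=8: L0/L1/L2 = H/B/- → run H
t=9: L0/L1/L2 = H/B/- → run H
t=10: L0/L1/L2 = -/BH/- → run B
t=11: L0/L1/L2 = -/H/- → run H
t=12: (idle)
t=13: (idle)
t=14: (idle)

completion order = C, B, H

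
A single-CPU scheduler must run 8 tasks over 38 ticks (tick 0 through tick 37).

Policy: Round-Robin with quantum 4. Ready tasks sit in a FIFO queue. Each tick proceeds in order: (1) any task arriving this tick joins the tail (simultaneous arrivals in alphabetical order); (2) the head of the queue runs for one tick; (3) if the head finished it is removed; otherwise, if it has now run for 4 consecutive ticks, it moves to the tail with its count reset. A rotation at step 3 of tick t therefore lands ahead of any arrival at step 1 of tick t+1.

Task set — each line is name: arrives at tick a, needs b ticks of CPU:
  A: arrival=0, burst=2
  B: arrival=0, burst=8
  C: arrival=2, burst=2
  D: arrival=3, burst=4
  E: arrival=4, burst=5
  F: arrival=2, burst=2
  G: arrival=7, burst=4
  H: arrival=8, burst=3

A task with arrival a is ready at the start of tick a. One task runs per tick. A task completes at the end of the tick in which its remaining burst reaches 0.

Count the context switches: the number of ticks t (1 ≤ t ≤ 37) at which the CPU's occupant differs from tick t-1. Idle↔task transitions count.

t=0: queue=[A,B] q_used=0 → run A
t=1: queue=[A,B] q_used=1 → run A
t=2: queue=[B,C,F] q_used=0 → run B
t=3: queue=[B,C,F,D] q_used=1 → run B
t=4: queue=[B,C,F,D,E] q_used=2 → run B
t=5: queue=[B,C,F,D,E] q_used=3 → run B
t=6: queue=[C,F,D,E,B] q_used=0 → run C
t=7: queue=[C,F,D,E,B,G] q_used=1 → run C
t=8: queue=[F,D,E,B,G,H] q_used=0 → run F
t=9: queue=[F,D,E,B,G,H] q_used=1 → run F
t=10: queue=[D,E,B,G,H] q_used=0 → run D
t=11: queue=[D,E,B,G,H] q_used=1 → run D
t=12: queue=[D,E,B,G,H] q_used=2 → run D
t=13: queue=[D,E,B,G,H] q_used=3 → run D
t=14: queue=[E,B,G,H] q_used=0 → run E
t=15: queue=[E,B,G,H] q_used=1 → run E
t=16: queue=[E,B,G,H] q_used=2 → run E
t=17: queue=[E,B,G,H] q_used=3 → run E
t=18: queue=[B,G,H,E] q_used=0 → run B
t=19: queue=[B,G,H,E] q_used=1 → run B
t=20: queue=[B,G,H,E] q_used=2 → run B
t=21: queue=[B,G,H,E] q_used=3 → run B
t=22: queue=[G,H,E] q_used=0 → run G
t=23: queue=[G,H,E] q_used=1 → run G
t=24: queue=[G,H,E] q_used=2 → run G
t=25: queue=[G,H,E] q_used=3 → run G
t=26: queue=[H,E] q_used=0 → run H
t=27: queue=[H,E] q_used=1 → run H
t=28: queue=[H,E] q_used=2 → run H
t=29: queue=[E] q_used=0 → run E
t=30: (idle)
t=31: (idle)
t=32: (idle)
t=33: (idle)
t=34: (idle)
t=35: (idle)
t=36: (idle)
t=37: (idle)

context switches = 10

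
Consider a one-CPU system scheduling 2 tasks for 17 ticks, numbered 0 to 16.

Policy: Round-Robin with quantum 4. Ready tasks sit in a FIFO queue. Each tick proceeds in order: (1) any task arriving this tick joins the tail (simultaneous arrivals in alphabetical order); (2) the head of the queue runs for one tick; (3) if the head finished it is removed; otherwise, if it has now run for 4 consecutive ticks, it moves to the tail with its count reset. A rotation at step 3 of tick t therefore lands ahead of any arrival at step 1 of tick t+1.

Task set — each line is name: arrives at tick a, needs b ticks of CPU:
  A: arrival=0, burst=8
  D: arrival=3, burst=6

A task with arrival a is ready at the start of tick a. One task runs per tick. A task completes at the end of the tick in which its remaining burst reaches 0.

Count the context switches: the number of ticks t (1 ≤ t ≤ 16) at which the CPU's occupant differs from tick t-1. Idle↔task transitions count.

context switches = 4

t=0: queue=[A] q_used=0 → run A
t=1: queue=[A] q_used=1 → run A
t=2: queue=[A] q_used=2 → run A
t=3: queue=[A,D] q_used=3 → run A
t=4: queue=[D,A] q_used=0 → run D
t=5: queue=[D,A] q_used=1 → run D
t=6: queue=[D,A] q_used=2 → run D
t=7: queue=[D,A] q_used=3 → run D
t=8: queue=[A,D] q_used=0 → run A
t=9: queue=[A,D] q_used=1 → run A
t=10: queue=[A,D] q_used=2 → run A
t=11: queue=[A,D] q_used=3 → run A
t=12: queue=[D] q_used=0 → run D
t=13: queue=[D] q_used=1 → run D
t=14: (idle)
t=15: (idle)
t=16: (idle)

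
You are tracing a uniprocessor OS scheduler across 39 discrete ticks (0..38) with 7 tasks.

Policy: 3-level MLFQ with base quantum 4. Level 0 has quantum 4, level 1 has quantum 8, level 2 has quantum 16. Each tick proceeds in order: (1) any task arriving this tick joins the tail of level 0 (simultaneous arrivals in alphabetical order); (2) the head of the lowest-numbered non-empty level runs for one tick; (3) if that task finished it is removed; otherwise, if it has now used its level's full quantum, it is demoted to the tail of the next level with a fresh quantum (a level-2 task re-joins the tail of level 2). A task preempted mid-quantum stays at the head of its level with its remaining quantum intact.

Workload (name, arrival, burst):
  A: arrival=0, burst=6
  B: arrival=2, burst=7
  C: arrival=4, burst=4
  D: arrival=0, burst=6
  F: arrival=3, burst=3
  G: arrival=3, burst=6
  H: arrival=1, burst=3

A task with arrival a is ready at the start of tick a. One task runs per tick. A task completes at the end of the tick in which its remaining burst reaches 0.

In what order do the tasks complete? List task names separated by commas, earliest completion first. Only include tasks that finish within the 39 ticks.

completion order = H, F, C, A, D, B, G

t=0: L0/L1/L2 = AD/-/- → run A
t=1: L0/L1/L2 = ADH/-/- → run A
t=2: L0/L1/L2 = ADHB/-/- → run A
t=3: L0/L1/L2 = ADHBFG/-/- → run A
t=4: L0/L1/L2 = DHBFGC/A/- → run D
t=5: L0/L1/L2 = DHBFGC/A/- → run D
t=6: L0/L1/L2 = DHBFGC/A/- → run D
t=7: L0/L1/L2 = DHBFGC/A/- → run D
t=8: L0/L1/L2 = HBFGC/AD/- → run H
t=9: L0/L1/L2 = HBFGC/AD/- → run H
t=10: L0/L1/L2 = HBFGC/AD/- → run H
t=11: L0/L1/L2 = BFGC/AD/- → run B
t=12: L0/L1/L2 = BFGC/AD/- → run B
t=13: L0/L1/L2 = BFGC/AD/- → run B
t=14: L0/L1/L2 = BFGC/AD/- → run B
t=15: L0/L1/L2 = FGC/ADB/- → run F
t=16: L0/L1/L2 = FGC/ADB/- → run F
t=17: L0/L1/L2 = FGC/ADB/- → run F
t=18: L0/L1/L2 = GC/ADB/- → run G
t=19: L0/L1/L2 = GC/ADB/- → run G
t=20: L0/L1/L2 = GC/ADB/- → run G
t=21: L0/L1/L2 = GC/ADB/- → run G
t=22: L0/L1/L2 = C/ADBG/- → run C
t=23: L0/L1/L2 = C/ADBG/- → run C
t=24: L0/L1/L2 = C/ADBG/- → run C
t=25: L0/L1/L2 = C/ADBG/- → run C
t=26: L0/L1/L2 = -/ADBG/- → run A
t=27: L0/L1/L2 = -/ADBG/- → run A
t=28: L0/L1/L2 = -/DBG/- → run D
t=29: L0/L1/L2 = -/DBG/- → run D
t=30: L0/L1/L2 = -/BG/- → run B
t=31: L0/L1/L2 = -/BG/- → run B
t=32: L0/L1/L2 = -/BG/- → run B
t=33: L0/L1/L2 = -/G/- → run G
t=34: L0/L1/L2 = -/G/- → run G
t=35: (idle)
t=36: (idle)
t=37: (idle)
t=38: (idle)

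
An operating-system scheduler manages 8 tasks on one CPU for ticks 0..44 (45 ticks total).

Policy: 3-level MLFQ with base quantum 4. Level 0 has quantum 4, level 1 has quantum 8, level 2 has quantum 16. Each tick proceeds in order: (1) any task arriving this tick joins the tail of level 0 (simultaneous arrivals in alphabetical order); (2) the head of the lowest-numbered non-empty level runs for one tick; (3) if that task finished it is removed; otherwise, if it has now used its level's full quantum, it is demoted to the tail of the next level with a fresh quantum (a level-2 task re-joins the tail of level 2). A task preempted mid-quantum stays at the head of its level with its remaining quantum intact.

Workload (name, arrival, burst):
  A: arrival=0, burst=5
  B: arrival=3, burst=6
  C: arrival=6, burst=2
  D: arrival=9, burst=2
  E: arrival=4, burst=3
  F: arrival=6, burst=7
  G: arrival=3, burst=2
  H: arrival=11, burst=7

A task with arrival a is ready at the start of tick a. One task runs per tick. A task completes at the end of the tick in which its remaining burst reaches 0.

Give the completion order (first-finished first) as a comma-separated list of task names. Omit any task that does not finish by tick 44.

completion order = G, E, C, D, A, B, F, H

t=0: L0/L1/L2 = A/-/- → run A
t=1: L0/L1/L2 = A/-/- → run A
t=2: L0/L1/L2 = A/-/- → run A
t=3: L0/L1/L2 = ABG/-/- → run A
t=4: L0/L1/L2 = BGE/A/- → run B
t=5: L0/L1/L2 = BGE/A/- → run B
t=6: L0/L1/L2 = BGECF/A/- → run B
t=7: L0/L1/L2 = BGECF/A/- → run B
t=8: L0/L1/L2 = GECF/AB/- → run G
t=9: L0/L1/L2 = GECFD/AB/- → run G
t=10: L0/L1/L2 = ECFD/AB/- → run E
t=11: L0/L1/L2 = ECFDH/AB/- → run E
t=12: L0/L1/L2 = ECFDH/AB/- → run E
t=13: L0/L1/L2 = CFDH/AB/- → run C
t=14: L0/L1/L2 = CFDH/AB/- → run C
t=15: L0/L1/L2 = FDH/AB/- → run F
t=16: L0/L1/L2 = FDH/AB/- → run F
t=17: L0/L1/L2 = FDH/AB/- → run F
t=18: L0/L1/L2 = FDH/AB/- → run F
t=19: L0/L1/L2 = DH/ABF/- → run D
t=20: L0/L1/L2 = DH/ABF/- → run D
t=21: L0/L1/L2 = H/ABF/- → run H
t=22: L0/L1/L2 = H/ABF/- → run H
t=23: L0/L1/L2 = H/ABF/- → run H
t=24: L0/L1/L2 = H/ABF/- → run H
t=25: L0/L1/L2 = -/ABFH/- → run A
t=26: L0/L1/L2 = -/BFH/- → run B
t=27: L0/L1/L2 = -/BFH/- → run B
t=28: L0/L1/L2 = -/FH/- → run F
t=29: L0/L1/L2 = -/FH/- → run F
t=30: L0/L1/L2 = -/FH/- → run F
t=31: L0/L1/L2 = -/H/- → run H
t=32: L0/L1/L2 = -/H/- → run H
t=33: L0/L1/L2 = -/H/- → run H
t=34: (idle)
t=35: (idle)
t=36: (idle)
t=37: (idle)
t=38: (idle)
t=39: (idle)
t=40: (idle)
t=41: (idle)
t=42: (idle)
t=43: (idle)
t=44: (idle)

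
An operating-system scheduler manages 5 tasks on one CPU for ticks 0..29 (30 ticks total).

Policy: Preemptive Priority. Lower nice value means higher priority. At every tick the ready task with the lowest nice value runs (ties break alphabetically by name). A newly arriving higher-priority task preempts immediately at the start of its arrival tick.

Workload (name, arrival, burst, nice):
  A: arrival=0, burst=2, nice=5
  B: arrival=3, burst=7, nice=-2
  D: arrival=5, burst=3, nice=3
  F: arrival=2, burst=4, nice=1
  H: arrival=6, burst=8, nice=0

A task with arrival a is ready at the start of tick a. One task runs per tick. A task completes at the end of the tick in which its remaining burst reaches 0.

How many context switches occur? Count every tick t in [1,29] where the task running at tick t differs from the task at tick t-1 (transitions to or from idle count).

t=0: ready={A} → run A
t=1: ready={A} → run A
t=2: ready={F} → run F
t=3: ready={B,F} → run B
t=4: ready={B,F} → run B
t=5: ready={B,D,F} → run B
t=6: ready={B,D,F,H} → run B
t=7: ready={B,D,F,H} → run B
t=8: ready={B,D,F,H} → run B
t=9: ready={B,D,F,H} → run B
t=10: ready={D,F,H} → run H
t=11: ready={D,F,H} → run H
t=12: ready={D,F,H} → run H
t=13: ready={D,F,H} → run H
t=14: ready={D,F,H} → run H
t=15: ready={D,F,H} → run H
t=16: ready={D,F,H} → run H
t=17: ready={D,F,H} → run H
t=18: ready={D,F} → run F
t=19: ready={D,F} → run F
t=20: ready={D,F} → run F
t=21: ready={D} → run D
t=22: ready={D} → run D
t=23: ready={D} → run D
t=24: (idle)
t=25: (idle)
t=26: (idle)
t=27: (idle)
t=28: (idle)
t=29: (idle)

context switches = 6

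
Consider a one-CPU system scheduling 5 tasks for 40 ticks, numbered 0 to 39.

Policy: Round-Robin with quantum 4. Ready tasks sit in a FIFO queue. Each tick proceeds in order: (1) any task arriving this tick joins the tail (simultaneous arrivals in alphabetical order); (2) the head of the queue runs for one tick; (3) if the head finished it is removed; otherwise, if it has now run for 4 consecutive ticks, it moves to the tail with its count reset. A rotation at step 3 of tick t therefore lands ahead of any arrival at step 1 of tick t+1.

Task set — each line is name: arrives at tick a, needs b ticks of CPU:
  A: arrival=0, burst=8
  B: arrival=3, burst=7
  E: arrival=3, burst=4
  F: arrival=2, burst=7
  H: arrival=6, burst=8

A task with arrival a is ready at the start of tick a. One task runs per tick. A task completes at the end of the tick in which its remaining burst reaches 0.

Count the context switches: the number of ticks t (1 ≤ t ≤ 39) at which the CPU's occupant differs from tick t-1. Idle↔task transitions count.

context switches = 9

t=0: queue=[A] q_used=0 → run A
t=1: queue=[A] q_used=1 → run A
t=2: queue=[A,F] q_used=2 → run A
t=3: queue=[A,F,B,E] q_used=3 → run A
t=4: queue=[F,B,E,A] q_used=0 → run F
t=5: queue=[F,B,E,A] q_used=1 → run F
t=6: queue=[F,B,E,A,H] q_used=2 → run F
t=7: queue=[F,B,E,A,H] q_used=3 → run F
t=8: queue=[B,E,A,H,F] q_used=0 → run B
t=9: queue=[B,E,A,H,F] q_used=1 → run B
t=10: queue=[B,E,A,H,F] q_used=2 → run B
t=11: queue=[B,E,A,H,F] q_used=3 → run B
t=12: queue=[E,A,H,F,B] q_used=0 → run E
t=13: queue=[E,A,H,F,B] q_used=1 → run E
t=14: queue=[E,A,H,F,B] q_used=2 → run E
t=15: queue=[E,A,H,F,B] q_used=3 → run E
t=16: queue=[A,H,F,B] q_used=0 → run A
t=17: queue=[A,H,F,B] q_used=1 → run A
t=18: queue=[A,H,F,B] q_used=2 → run A
t=19: queue=[A,H,F,B] q_used=3 → run A
t=20: queue=[H,F,B] q_used=0 → run H
t=21: queue=[H,F,B] q_used=1 → run H
t=22: queue=[H,F,B] q_used=2 → run H
t=23: queue=[H,F,B] q_used=3 → run H
t=24: queue=[F,B,H] q_used=0 → run F
t=25: queue=[F,B,H] q_used=1 → run F
t=26: queue=[F,B,H] q_used=2 → run F
t=27: queue=[B,H] q_used=0 → run B
t=28: queue=[B,H] q_used=1 → run B
t=29: queue=[B,H] q_used=2 → run B
t=30: queue=[H] q_used=0 → run H
t=31: queue=[H] q_used=1 → run H
t=32: queue=[H] q_used=2 → run H
t=33: queue=[H] q_used=3 → run H
t=34: (idle)
t=35: (idle)
t=36: (idle)
t=37: (idle)
t=38: (idle)
t=39: (idle)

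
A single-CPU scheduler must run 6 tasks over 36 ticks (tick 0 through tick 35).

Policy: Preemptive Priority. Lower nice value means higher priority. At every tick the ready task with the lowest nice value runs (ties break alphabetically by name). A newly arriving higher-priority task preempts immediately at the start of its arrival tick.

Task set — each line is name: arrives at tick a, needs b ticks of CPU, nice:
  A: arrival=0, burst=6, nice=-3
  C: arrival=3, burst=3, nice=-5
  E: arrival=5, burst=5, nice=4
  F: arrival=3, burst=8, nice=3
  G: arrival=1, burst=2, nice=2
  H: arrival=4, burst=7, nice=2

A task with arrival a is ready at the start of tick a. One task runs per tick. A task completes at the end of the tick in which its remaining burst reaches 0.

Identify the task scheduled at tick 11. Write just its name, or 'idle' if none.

t=0: ready={A} → run A
t=1: ready={A,G} → run A
t=2: ready={A,G} → run A
t=3: ready={A,C,F,G} → run C
t=4: ready={A,C,F,G,H} → run C
t=5: ready={A,C,E,F,G,H} → run C
t=6: ready={A,E,F,G,H} → run A
t=7: ready={A,E,F,G,H} → run A
t=8: ready={A,E,F,G,H} → run A
t=9: ready={E,F,G,H} → run G
t=10: ready={E,F,G,H} → run G
t=11: ready={E,F,H} → run H
t=12: ready={E,F,H} → run H
t=13: ready={E,F,H} → run H
t=14: ready={E,F,H} → run H
t=15: ready={E,F,H} → run H
t=16: ready={E,F,H} → run H
t=17: ready={E,F,H} → run H
t=18: ready={E,F} → run F
t=19: ready={E,F} → run F
t=20: ready={E,F} → run F
t=21: ready={E,F} → run F
t=22: ready={E,F} → run F
t=23: ready={E,F} → run F
t=24: ready={E,F} → run F
t=25: ready={E,F} → run F
t=26: ready={E} → run E
t=27: ready={E} → run E
t=28: ready={E} → run E
t=29: ready={E} → run E
t=30: ready={E} → run E
t=31: (idle)
t=32: (idle)
t=33: (idle)
t=34: (idle)
t=35: (idle)

running at tick 11 = H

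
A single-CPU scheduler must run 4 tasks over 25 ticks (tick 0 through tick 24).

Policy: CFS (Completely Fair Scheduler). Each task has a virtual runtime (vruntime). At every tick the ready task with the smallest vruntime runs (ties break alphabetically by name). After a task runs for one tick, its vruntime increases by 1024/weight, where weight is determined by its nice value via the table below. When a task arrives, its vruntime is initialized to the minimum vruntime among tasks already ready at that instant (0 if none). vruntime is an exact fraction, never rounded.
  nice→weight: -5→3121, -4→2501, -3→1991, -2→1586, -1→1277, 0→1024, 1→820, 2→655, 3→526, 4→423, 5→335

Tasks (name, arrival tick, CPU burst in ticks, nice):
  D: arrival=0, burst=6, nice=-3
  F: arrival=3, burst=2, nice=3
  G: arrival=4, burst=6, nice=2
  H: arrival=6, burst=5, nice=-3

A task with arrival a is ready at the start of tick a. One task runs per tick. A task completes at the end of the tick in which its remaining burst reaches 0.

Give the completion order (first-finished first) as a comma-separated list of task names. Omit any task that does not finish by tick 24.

completion order = D, F, H, G

t=0: vr[D=0] → run D
t=1: vr[D=1024/1991] → run D
t=2: vr[D=2048/1991] → run D
t=3: vr[D=3072/1991 F=3072/1991] → run D
t=4: vr[D=4096/1991 F=3072/1991 G=3072/1991] → run F
t=5: vr[D=4096/1991 F=1827328/523633 G=3072/1991] → run G
t=6: vr[D=4096/1991 F=1827328/523633 G=4050944/1304105 H=4096/1991] → run D
t=7: vr[D=5120/1991 F=1827328/523633 G=4050944/1304105 H=4096/1991] → run H
t=8: vr[D=5120/1991 F=1827328/523633 G=4050944/1304105 H=5120/1991] → run D
t=9: vr[F=1827328/523633 G=4050944/1304105 H=5120/1991] → run H
t=10: vr[F=1827328/523633 G=4050944/1304105 H=6144/1991] → run H
t=11: vr[F=1827328/523633 G=4050944/1304105 H=7168/1991] → run G
t=12: vr[F=1827328/523633 G=6089728/1304105 H=7168/1991] → run F
t=13: vr[G=6089728/1304105 H=7168/1991] → run H
t=14: vr[G=6089728/1304105 H=8192/1991] → run H
t=15: vr[G=6089728/1304105] → run G
t=16: vr[G=8128512/1304105] → run G
t=17: vr[G=10167296/1304105] → run G
t=18: vr[G=2441216/260821] → run G
t=19: (idle)
t=20: (idle)
t=21: (idle)
t=22: (idle)
t=23: (idle)
t=24: (idle)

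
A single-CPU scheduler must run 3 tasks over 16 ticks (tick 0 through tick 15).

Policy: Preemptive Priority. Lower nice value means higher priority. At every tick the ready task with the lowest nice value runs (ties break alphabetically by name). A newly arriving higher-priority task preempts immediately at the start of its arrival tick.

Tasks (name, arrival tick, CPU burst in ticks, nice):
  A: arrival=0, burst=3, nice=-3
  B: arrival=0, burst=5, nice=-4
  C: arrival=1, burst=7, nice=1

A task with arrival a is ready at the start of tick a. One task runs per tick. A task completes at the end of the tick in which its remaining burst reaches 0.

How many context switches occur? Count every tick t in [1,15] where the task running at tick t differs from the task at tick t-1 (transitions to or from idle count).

t=0: ready={A,B} → run B
t=1: ready={A,B,C} → run B
t=2: ready={A,B,C} → run B
t=3: ready={A,B,C} → run B
t=4: ready={A,B,C} → run B
t=5: ready={A,C} → run A
t=6: ready={A,C} → run A
t=7: ready={A,C} → run A
t=8: ready={C} → run C
t=9: ready={C} → run C
t=10: ready={C} → run C
t=11: ready={C} → run C
t=12: ready={C} → run C
t=13: ready={C} → run C
t=14: ready={C} → run C
t=15: (idle)

context switches = 3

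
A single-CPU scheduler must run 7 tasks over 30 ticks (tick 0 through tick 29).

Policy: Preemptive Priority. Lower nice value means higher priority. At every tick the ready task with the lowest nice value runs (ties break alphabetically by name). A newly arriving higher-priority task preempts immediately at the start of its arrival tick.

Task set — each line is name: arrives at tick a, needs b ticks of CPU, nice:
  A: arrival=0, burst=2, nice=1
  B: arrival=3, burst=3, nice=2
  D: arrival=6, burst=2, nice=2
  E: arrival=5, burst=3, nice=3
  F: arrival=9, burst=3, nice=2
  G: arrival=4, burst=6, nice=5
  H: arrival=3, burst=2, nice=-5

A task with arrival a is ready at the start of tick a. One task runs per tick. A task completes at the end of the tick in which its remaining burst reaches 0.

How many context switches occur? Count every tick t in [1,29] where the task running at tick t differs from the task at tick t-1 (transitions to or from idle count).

context switches = 8

t=0: ready={A} → run A
t=1: ready={A} → run A
t=2: (idle)
t=3: ready={B,H} → run H
t=4: ready={B,G,H} → run H
t=5: ready={B,E,G} → run B
t=6: ready={B,D,E,G} → run B
t=7: ready={B,D,E,G} → run B
t=8: ready={D,E,G} → run D
t=9: ready={D,E,F,G} → run D
t=10: ready={E,F,G} → run F
t=11: ready={E,F,G} → run F
t=12: ready={E,F,G} → run F
t=13: ready={E,G} → run E
t=14: ready={E,G} → run E
t=15: ready={E,G} → run E
t=16: ready={G} → run G
t=17: ready={G} → run G
t=18: ready={G} → run G
t=19: ready={G} → run G
t=20: ready={G} → run G
t=21: ready={G} → run G
t=22: (idle)
t=23: (idle)
t=24: (idle)
t=25: (idle)
t=26: (idle)
t=27: (idle)
t=28: (idle)
t=29: (idle)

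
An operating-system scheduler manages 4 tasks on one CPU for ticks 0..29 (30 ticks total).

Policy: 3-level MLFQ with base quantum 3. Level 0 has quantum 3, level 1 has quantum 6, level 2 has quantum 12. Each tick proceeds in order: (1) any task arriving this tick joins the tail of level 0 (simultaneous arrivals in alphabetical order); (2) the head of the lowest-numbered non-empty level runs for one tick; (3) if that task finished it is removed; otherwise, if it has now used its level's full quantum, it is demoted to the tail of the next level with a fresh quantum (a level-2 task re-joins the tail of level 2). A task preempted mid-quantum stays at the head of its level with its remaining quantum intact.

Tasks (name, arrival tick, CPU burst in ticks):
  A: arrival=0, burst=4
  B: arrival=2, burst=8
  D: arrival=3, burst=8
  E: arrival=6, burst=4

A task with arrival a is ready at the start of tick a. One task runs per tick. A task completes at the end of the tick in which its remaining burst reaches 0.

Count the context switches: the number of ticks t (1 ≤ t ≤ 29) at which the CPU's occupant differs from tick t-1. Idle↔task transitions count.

context switches = 8

t=0: L0/L1/L2 = A/-/- → run A
t=1: L0/L1/L2 = A/-/- → run A
t=2: L0/L1/L2 = AB/-/- → run A
t=3: L0/L1/L2 = BD/A/- → run B
t=4: L0/L1/L2 = BD/A/- → run B
t=5: L0/L1/L2 = BD/A/- → run B
t=6: L0/L1/L2 = DE/AB/- → run D
t=7: L0/L1/L2 = DE/AB/- → run D
t=8: L0/L1/L2 = DE/AB/- → run D
t=9: L0/L1/L2 = E/ABD/- → run E
t=10: L0/L1/L2 = E/ABD/- → run E
t=11: L0/L1/L2 = E/ABD/- → run E
t=12: L0/L1/L2 = -/ABDE/- → run A
t=13: L0/L1/L2 = -/BDE/- → run B
t=14: L0/L1/L2 = -/BDE/- → run B
t=15: L0/L1/L2 = -/BDE/- → run B
t=16: L0/L1/L2 = -/BDE/- → run B
t=17: L0/L1/L2 = -/BDE/- → run B
t=18: L0/L1/L2 = -/DE/- → run D
t=19: L0/L1/L2 = -/DE/- → run D
t=20: L0/L1/L2 = -/DE/- → run D
t=21: L0/L1/L2 = -/DE/- → run D
t=22: L0/L1/L2 = -/DE/- → run D
t=23: L0/L1/L2 = -/E/- → run E
t=24: (idle)
t=25: (idle)
t=26: (idle)
t=27: (idle)
t=28: (idle)
t=29: (idle)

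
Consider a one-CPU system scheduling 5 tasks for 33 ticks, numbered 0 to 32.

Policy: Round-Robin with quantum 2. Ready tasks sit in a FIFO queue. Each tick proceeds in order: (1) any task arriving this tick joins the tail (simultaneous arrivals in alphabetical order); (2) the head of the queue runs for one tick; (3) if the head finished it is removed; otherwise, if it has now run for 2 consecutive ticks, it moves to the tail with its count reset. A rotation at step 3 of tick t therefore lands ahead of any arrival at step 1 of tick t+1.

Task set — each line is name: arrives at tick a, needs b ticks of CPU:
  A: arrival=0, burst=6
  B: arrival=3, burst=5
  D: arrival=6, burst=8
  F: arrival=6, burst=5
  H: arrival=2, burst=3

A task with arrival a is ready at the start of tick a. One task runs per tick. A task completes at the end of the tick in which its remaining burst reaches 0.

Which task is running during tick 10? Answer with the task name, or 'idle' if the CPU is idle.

t=0: queue=[A] q_used=0 → run A
t=1: queue=[A] q_used=1 → run A
t=2: queue=[A,H] q_used=0 → run A
t=3: queue=[A,H,B] q_used=1 → run A
t=4: queue=[H,B,A] q_used=0 → run H
t=5: queue=[H,B,A] q_used=1 → run H
t=6: queue=[B,A,H,D,F] q_used=0 → run B
t=7: queue=[B,A,H,D,F] q_used=1 → run B
t=8: queue=[A,H,D,F,B] q_used=0 → run A
t=9: queue=[A,H,D,F,B] q_used=1 → run A
t=10: queue=[H,D,F,B] q_used=0 → run H
t=11: queue=[D,F,B] q_used=0 → run D
t=12: queue=[D,F,B] q_used=1 → run D
t=13: queue=[F,B,D] q_used=0 → run F
t=14: queue=[F,B,D] q_used=1 → run F
t=15: queue=[B,D,F] q_used=0 → run B
t=16: queue=[B,D,F] q_used=1 → run B
t=17: queue=[D,F,B] q_used=0 → run D
t=18: queue=[D,F,B] q_used=1 → run D
t=19: queue=[F,B,D] q_used=0 → run F
t=20: queue=[F,B,D] q_used=1 → run F
t=21: queue=[B,D,F] q_used=0 → run B
t=22: queue=[D,F] q_used=0 → run D
t=23: queue=[D,F] q_used=1 → run D
t=24: queue=[F,D] q_used=0 → run F
t=25: queue=[D] q_used=0 → run D
t=26: queue=[D] q_used=1 → run D
t=27: (idle)
t=28: (idle)
t=29: (idle)
t=30: (idle)
t=31: (idle)
t=32: (idle)

running at tick 10 = H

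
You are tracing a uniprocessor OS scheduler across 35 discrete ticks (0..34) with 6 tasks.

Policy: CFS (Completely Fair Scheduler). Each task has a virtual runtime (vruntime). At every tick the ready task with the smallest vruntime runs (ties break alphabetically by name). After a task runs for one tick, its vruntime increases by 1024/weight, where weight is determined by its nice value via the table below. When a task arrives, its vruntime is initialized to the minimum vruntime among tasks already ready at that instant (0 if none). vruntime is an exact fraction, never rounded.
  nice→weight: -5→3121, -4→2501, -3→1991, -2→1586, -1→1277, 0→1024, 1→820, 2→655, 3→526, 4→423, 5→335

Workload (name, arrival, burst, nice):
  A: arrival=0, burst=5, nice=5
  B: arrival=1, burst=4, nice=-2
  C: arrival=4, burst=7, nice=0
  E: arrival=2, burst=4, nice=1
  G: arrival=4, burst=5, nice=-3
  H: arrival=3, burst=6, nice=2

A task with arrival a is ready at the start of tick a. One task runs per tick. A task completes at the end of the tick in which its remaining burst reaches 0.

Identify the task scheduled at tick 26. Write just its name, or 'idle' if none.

t=0: vr[A=0] → run A
t=1: vr[A=1024/335 B=1024/335] → run A
t=2: vr[A=2048/335 B=1024/335 E=1024/335] → run B
t=3: vr[A=2048/335 B=983552/265655 E=1024/335 H=1024/335] → run E
t=4: vr[A=2048/335 B=983552/265655 C=1024/335 E=59136/13735 G=1024/335 H=1024/335] → run C
t=5: vr[A=2048/335 B=983552/265655 C=1359/335 E=59136/13735 G=1024/335 H=1024/335] → run G
t=6: vr[A=2048/335 B=983552/265655 C=1359/335 E=59136/13735 G=2381824/666985 H=1024/335] → run H
t=7: vr[A=2048/335 B=983552/265655 C=1359/335 E=59136/13735 G=2381824/666985 H=202752/43885] → run G
t=8: vr[A=2048/335 B=983552/265655 C=1359/335 E=59136/13735 G=2724864/666985 H=202752/43885] → run B
t=9: vr[A=2048/335 B=1155072/265655 C=1359/335 E=59136/13735 G=2724864/666985 H=202752/43885] → run C
t=10: vr[A=2048/335 B=1155072/265655 C=1694/335 E=59136/13735 G=2724864/666985 H=202752/43885] → run G
t=11: vr[A=2048/335 B=1155072/265655 C=1694/335 E=59136/13735 G=3067904/666985 H=202752/43885] → run E
t=12: vr[A=2048/335 B=1155072/265655 C=1694/335 E=76288/13735 G=3067904/666985 H=202752/43885] → run B
t=13: vr[A=2048/335 B=1326592/265655 C=1694/335 E=76288/13735 G=3067904/666985 H=202752/43885] → run G
t=14: vr[A=2048/335 B=1326592/265655 C=1694/335 E=76288/13735 G=3410944/666985 H=202752/43885] → run H
t=15: vr[A=2048/335 B=1326592/265655 C=1694/335 E=76288/13735 G=3410944/666985 H=54272/8777] → run B
t=16: vr[A=2048/335 C=1694/335 E=76288/13735 G=3410944/666985 H=54272/8777] → run C
t=17: vr[A=2048/335 C=2029/335 E=76288/13735 G=3410944/666985 H=54272/8777] → run G
t=18: vr[A=2048/335 C=2029/335 E=76288/13735 H=54272/8777] → run E
t=19: vr[A=2048/335 C=2029/335 E=18688/2747 H=54272/8777] → run C
t=20: vr[A=2048/335 C=2364/335 E=18688/2747 H=54272/8777] → run A
t=21: vr[A=3072/335 C=2364/335 E=18688/2747 H=54272/8777] → run H
t=22: vr[A=3072/335 C=2364/335 E=18688/2747 H=339968/43885] → run E
t=23: vr[A=3072/335 C=2364/335 H=339968/43885] → run C
t=24: vr[A=3072/335 C=2699/335 H=339968/43885] → run H
t=25: vr[A=3072/335 C=2699/335 H=408576/43885] → run C
t=26: vr[A=3072/335 C=3034/335 H=408576/43885] → run C
t=27: vr[A=3072/335 H=408576/43885] → run A
t=28: vr[A=4096/335 H=408576/43885] → run H
t=29: vr[A=4096/335 H=477184/43885] → run H
t=30: vr[A=4096/335] → run A
t=31: (idle)
t=32: (idle)
t=33: (idle)
t=34: (idle)

running at tick 26 = C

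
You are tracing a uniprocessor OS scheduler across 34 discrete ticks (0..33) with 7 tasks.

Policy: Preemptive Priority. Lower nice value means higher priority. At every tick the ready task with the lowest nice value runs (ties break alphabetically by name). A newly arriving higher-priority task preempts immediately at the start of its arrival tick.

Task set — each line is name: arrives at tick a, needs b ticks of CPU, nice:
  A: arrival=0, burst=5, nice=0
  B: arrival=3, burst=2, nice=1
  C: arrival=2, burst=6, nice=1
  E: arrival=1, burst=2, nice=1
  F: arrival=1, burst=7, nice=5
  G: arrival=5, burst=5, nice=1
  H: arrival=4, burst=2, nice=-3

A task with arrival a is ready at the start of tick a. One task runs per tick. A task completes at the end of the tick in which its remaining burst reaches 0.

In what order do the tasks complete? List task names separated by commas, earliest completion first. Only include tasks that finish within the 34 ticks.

completion order = H, A, B, C, E, G, F

t=0: ready={A} → run A
t=1: ready={A,E,F} → run A
t=2: ready={A,C,E,F} → run A
t=3: ready={A,B,C,E,F} → run A
t=4: ready={A,B,C,E,F,H} → run H
t=5: ready={A,B,C,E,F,G,H} → run H
t=6: ready={A,B,C,E,F,G} → run A
t=7: ready={B,C,E,F,G} → run B
t=8: ready={B,C,E,F,G} → run B
t=9: ready={C,E,F,G} → run C
t=10: ready={C,E,F,G} → run C
t=11: ready={C,E,F,G} → run C
t=12: ready={C,E,F,G} → run C
t=13: ready={C,E,F,G} → run C
t=14: ready={C,E,F,G} → run C
t=15: ready={E,F,G} → run E
t=16: ready={E,F,G} → run E
t=17: ready={F,G} → run G
t=18: ready={F,G} → run G
t=19: ready={F,G} → run G
t=20: ready={F,G} → run G
t=21: ready={F,G} → run G
t=22: ready={F} → run F
t=23: ready={F} → run F
t=24: ready={F} → run F
t=25: ready={F} → run F
t=26: ready={F} → run F
t=27: ready={F} → run F
t=28: ready={F} → run F
t=29: (idle)
t=30: (idle)
t=31: (idle)
t=32: (idle)
t=33: (idle)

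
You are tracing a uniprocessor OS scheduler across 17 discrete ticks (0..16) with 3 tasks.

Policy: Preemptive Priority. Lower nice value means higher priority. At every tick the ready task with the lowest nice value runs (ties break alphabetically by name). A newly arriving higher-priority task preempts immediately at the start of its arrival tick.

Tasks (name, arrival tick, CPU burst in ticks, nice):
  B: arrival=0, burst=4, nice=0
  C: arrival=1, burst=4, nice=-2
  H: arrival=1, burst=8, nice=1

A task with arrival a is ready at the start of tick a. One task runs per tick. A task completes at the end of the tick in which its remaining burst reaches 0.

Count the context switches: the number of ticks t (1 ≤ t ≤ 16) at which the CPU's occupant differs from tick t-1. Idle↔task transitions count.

t=0: ready={B} → run B
t=1: ready={B,C,H} → run C
t=2: ready={B,C,H} → run C
t=3: ready={B,C,H} → run C
t=4: ready={B,C,H} → run C
t=5: ready={B,H} → run B
t=6: ready={B,H} → run B
t=7: ready={B,H} → run B
t=8: ready={H} → run H
t=9: ready={H} → run H
t=10: ready={H} → run H
t=11: ready={H} → run H
t=12: ready={H} → run H
t=13: ready={H} → run H
t=14: ready={H} → run H
t=15: ready={H} → run H
t=16: (idle)

context switches = 4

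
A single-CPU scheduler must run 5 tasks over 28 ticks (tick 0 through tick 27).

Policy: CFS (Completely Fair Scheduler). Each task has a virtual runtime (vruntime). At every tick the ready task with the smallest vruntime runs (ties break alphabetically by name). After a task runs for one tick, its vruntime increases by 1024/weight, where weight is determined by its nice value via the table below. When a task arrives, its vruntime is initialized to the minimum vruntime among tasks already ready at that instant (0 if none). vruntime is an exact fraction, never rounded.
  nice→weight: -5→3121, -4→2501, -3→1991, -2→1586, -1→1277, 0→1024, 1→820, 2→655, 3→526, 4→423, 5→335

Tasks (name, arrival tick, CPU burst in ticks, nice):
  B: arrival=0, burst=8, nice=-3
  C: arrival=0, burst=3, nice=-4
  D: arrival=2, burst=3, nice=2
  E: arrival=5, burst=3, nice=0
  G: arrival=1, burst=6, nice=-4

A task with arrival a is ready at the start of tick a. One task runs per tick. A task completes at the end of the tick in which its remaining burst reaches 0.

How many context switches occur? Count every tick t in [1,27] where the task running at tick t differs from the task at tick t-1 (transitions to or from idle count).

context switches = 21

t=0: vr[B=0 C=0] → run B
t=1: vr[B=1024/1991 C=0 G=0] → run C
t=2: vr[B=1024/1991 C=1024/2501 D=0 G=0] → run D
t=3: vr[B=1024/1991 C=1024/2501 D=1024/655 G=0] → run G
t=4: vr[B=1024/1991 C=1024/2501 D=1024/655 G=1024/2501] → run C
t=5: vr[B=1024/1991 C=2048/2501 D=1024/655 E=1024/2501 G=1024/2501] → run E
t=6: vr[B=1024/1991 C=2048/2501 D=1024/655 E=3525/2501 G=1024/2501] → run G
t=7: vr[B=1024/1991 C=2048/2501 D=1024/655 E=3525/2501 G=2048/2501] → run B
t=8: vr[B=2048/1991 C=2048/2501 D=1024/655 E=3525/2501 G=2048/2501] → run C
t=9: vr[B=2048/1991 D=1024/655 E=3525/2501 G=2048/2501] → run G
t=10: vr[B=2048/1991 D=1024/655 E=3525/2501 G=3072/2501] → run B
t=11: vr[B=3072/1991 D=1024/655 E=3525/2501 G=3072/2501] → run G
t=12: vr[B=3072/1991 D=1024/655 E=3525/2501 G=4096/2501] → run E
t=13: vr[B=3072/1991 D=1024/655 E=6026/2501 G=4096/2501] → run B
t=14: vr[B=4096/1991 D=1024/655 E=6026/2501 G=4096/2501] → run D
t=15: vr[B=4096/1991 D=2048/655 E=6026/2501 G=4096/2501] → run G
t=16: vr[B=4096/1991 D=2048/655 E=6026/2501 G=5120/2501] → run G
t=17: vr[B=4096/1991 D=2048/655 E=6026/2501] → run B
t=18: vr[B=5120/1991 D=2048/655 E=6026/2501] → run E
t=19: vr[B=5120/1991 D=2048/655] → run B
t=20: vr[B=6144/1991 D=2048/655] → run B
t=21: vr[B=7168/1991 D=2048/655] → run D
t=22: vr[B=7168/1991] → run B
t=23: (idle)
t=24: (idle)
t=25: (idle)
t=26: (idle)
t=27: (idle)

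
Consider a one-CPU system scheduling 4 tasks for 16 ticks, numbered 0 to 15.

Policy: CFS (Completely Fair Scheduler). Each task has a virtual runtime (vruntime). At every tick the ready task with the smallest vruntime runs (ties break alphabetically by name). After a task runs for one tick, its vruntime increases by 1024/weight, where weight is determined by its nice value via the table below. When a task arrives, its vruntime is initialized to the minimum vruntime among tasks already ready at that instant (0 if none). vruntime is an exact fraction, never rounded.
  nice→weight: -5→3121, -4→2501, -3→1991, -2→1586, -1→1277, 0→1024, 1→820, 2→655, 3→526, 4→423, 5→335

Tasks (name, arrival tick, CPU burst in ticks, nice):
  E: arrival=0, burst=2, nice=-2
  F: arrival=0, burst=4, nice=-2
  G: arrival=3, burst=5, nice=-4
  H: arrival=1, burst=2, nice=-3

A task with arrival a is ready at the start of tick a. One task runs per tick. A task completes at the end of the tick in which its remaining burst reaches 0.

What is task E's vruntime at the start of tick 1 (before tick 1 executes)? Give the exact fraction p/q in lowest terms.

t=0: vr[E=0 F=0] → run E
t=1: vr[E=512/793 F=0 H=0] → run F
t=2: vr[E=512/793 F=512/793 H=0] → run H
t=3: vr[E=512/793 F=512/793 G=1024/1991 H=1024/1991] → run G
t=4: vr[E=512/793 F=512/793 G=4599808/4979491 H=1024/1991] → run H
t=5: vr[E=512/793 F=512/793 G=4599808/4979491] → run E
t=6: vr[F=512/793 G=4599808/4979491] → run F
t=7: vr[F=1024/793 G=4599808/4979491] → run G
t=8: vr[F=1024/793 G=6638592/4979491] → run F
t=9: vr[F=1536/793 G=6638592/4979491] → run G
t=10: vr[F=1536/793 G=8677376/4979491] → run G
t=11: vr[F=1536/793 G=10716160/4979491] → run F
t=12: vr[G=10716160/4979491] → run G
t=13: (idle)
t=14: (idle)
t=15: (idle)

vruntime(E, start of tick 1) = 512/793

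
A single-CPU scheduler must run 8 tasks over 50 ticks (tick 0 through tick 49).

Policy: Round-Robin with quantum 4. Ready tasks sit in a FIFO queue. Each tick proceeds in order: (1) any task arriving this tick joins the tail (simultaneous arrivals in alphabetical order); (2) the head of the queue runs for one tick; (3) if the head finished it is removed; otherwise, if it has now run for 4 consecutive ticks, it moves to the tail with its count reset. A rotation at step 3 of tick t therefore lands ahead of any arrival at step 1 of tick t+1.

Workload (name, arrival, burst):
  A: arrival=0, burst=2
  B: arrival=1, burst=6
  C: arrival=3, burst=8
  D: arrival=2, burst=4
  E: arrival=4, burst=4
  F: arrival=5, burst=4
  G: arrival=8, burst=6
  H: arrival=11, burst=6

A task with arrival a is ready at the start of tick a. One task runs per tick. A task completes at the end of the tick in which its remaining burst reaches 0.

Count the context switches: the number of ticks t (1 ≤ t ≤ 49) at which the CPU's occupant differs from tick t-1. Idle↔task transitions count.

context switches = 12

t=0: queue=[A] q_used=0 → run A
t=1: queue=[A,B] q_used=1 → run A
t=2: queue=[B,D] q_used=0 → run B
t=3: queue=[B,D,C] q_used=1 → run B
t=4: queue=[B,D,C,E] q_used=2 → run B
t=5: queue=[B,D,C,E,F] q_used=3 → run B
t=6: queue=[D,C,E,F,B] q_used=0 → run D
t=7: queue=[D,C,E,F,B] q_used=1 → run D
t=8: queue=[D,C,E,F,B,G] q_used=2 → run D
t=9: queue=[D,C,E,F,B,G] q_used=3 → run D
t=10: queue=[C,E,F,B,G] q_used=0 → run C
t=11: queue=[C,E,F,B,G,H] q_used=1 → run C
t=12: queue=[C,E,F,B,G,H] q_used=2 → run C
t=13: queue=[C,E,F,B,G,H] q_used=3 → run C
t=14: queue=[E,F,B,G,H,C] q_used=0 → run E
t=15: queue=[E,F,B,G,H,C] q_used=1 → run E
t=16: queue=[E,F,B,G,H,C] q_used=2 → run E
t=17: queue=[E,F,B,G,H,C] q_used=3 → run E
t=18: queue=[F,B,G,H,C] q_used=0 → run F
t=19: queue=[F,B,G,H,C] q_used=1 → run F
t=20: queue=[F,B,G,H,C] q_used=2 → run F
t=21: queue=[F,B,G,H,C] q_used=3 → run F
t=22: queue=[B,G,H,C] q_used=0 → run B
t=23: queue=[B,G,H,C] q_used=1 → run B
t=24: queue=[G,H,C] q_used=0 → run G
t=25: queue=[G,H,C] q_used=1 → run G
t=26: queue=[G,H,C] q_used=2 → run G
t=27: queue=[G,H,C] q_used=3 → run G
t=28: queue=[H,C,G] q_used=0 → run H
t=29: queue=[H,C,G] q_used=1 → run H
t=30: queue=[H,C,G] q_used=2 → run H
t=31: queue=[H,C,G] q_used=3 → run H
t=32: queue=[C,G,H] q_used=0 → run C
t=33: queue=[C,G,H] q_used=1 → run C
t=34: queue=[C,G,H] q_used=2 → run C
t=35: queue=[C,G,H] q_used=3 → run C
t=36: queue=[G,H] q_used=0 → run G
t=37: queue=[G,H] q_used=1 → run G
t=38: queue=[H] q_used=0 → run H
t=39: queue=[H] q_used=1 → run H
t=40: (idle)
t=41: (idle)
t=42: (idle)
t=43: (idle)
t=44: (idle)
t=45: (idle)
t=46: (idle)
t=47: (idle)
t=48: (idle)
t=49: (idle)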